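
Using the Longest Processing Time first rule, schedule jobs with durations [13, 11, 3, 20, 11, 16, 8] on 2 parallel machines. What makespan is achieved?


Sort jobs in decreasing order (LPT): [20, 16, 13, 11, 11, 8, 3]
Assign each job to the least loaded machine:
  Machine 1: jobs [20, 11, 8, 3], load = 42
  Machine 2: jobs [16, 13, 11], load = 40
Makespan = max load = 42

42


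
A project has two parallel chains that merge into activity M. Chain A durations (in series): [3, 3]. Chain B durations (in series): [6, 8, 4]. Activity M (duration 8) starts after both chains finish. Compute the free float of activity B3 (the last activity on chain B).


ES(B3) = sum of predecessors on chain B = 14
EF(B3) = ES + duration = 14 + 4 = 18
Successor of B3 is M. ES(M) = max(sum(A), sum(B)) = max(6, 18) = 18
Free float = ES(successor) - EF(current) = 18 - 18 = 0

0


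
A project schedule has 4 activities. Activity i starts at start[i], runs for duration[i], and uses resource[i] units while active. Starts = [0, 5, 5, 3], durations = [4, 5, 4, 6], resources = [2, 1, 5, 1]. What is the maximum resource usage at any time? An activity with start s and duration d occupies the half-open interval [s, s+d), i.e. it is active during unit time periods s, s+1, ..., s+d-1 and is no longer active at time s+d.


Each activity i is active on [start_i, start_i + duration_i).
Compute total resource usage per time slot:
  t=0: active resources = [2], total = 2
  t=1: active resources = [2], total = 2
  t=2: active resources = [2], total = 2
  t=3: active resources = [2, 1], total = 3
  t=4: active resources = [1], total = 1
  t=5: active resources = [1, 5, 1], total = 7
  t=6: active resources = [1, 5, 1], total = 7
  t=7: active resources = [1, 5, 1], total = 7
  t=8: active resources = [1, 5, 1], total = 7
  t=9: active resources = [1], total = 1
Peak resource demand = 7

7


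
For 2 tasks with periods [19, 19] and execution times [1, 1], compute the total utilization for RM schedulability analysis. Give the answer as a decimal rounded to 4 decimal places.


Compute individual utilizations (exact fractions):
  Task 1: C/T = 1/19 (approx. 0.0526)
  Task 2: C/T = 1/19 (approx. 0.0526)
Total utilization U = 1/19 + 1/19 = 2/19
Rounded to 4 decimal places: U = 0.1053
RM (Liu & Layland) bound for 2 tasks = 0.828427; compare with U = 2/19 (approx. 0.105263)
U <= bound, so schedulable by RM sufficient condition.

0.1053


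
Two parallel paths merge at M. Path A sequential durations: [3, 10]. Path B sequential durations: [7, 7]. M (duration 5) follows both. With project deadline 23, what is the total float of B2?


Forward pass: ES(B2) = sum of predecessors on chain B = 7
EF = ES + duration = 7 + 7 = 14
Backward pass: LF(M) = deadline = 23; LS(M) = 23 - 5 = 18
LF(B2) = LS(M) - sum(successors on chain B) = 18 - 0 = 18
LS = LF - duration = 18 - 7 = 11
Total float = LS - ES = 11 - 7 = 4

4


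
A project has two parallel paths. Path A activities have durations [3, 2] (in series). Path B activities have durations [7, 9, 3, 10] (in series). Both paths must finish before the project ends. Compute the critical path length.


Path A total = 3 + 2 = 5
Path B total = 7 + 9 + 3 + 10 = 29
Critical path = longest path = max(5, 29) = 29

29


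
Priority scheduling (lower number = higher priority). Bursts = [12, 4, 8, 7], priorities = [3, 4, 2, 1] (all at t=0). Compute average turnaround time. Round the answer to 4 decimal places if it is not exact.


Sort by priority (ascending = highest first):
Order: [(1, 7), (2, 8), (3, 12), (4, 4)]
Completion times:
  Priority 1, burst=7, C=7
  Priority 2, burst=8, C=15
  Priority 3, burst=12, C=27
  Priority 4, burst=4, C=31
Average turnaround = 80/4 = 20.0

20.0


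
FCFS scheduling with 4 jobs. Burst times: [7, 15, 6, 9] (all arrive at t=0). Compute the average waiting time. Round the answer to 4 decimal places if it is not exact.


FCFS order (as given): [7, 15, 6, 9]
Waiting times:
  Job 1: wait = 0
  Job 2: wait = 7
  Job 3: wait = 22
  Job 4: wait = 28
Sum of waiting times = 57
Average waiting time = 57/4 = 14.25

14.25


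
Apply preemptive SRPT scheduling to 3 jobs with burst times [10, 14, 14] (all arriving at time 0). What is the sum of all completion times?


Since all jobs arrive at t=0, SRPT equals SPT ordering.
SPT order: [10, 14, 14]
Completion times:
  Job 1: p=10, C=10
  Job 2: p=14, C=24
  Job 3: p=14, C=38
Total completion time = 10 + 24 + 38 = 72

72


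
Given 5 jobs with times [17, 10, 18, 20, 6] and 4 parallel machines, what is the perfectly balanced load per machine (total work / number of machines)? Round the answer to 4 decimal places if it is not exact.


Total processing time = 17 + 10 + 18 + 20 + 6 = 71
Number of machines = 4
Ideal balanced load = 71 / 4 = 17.75

17.75


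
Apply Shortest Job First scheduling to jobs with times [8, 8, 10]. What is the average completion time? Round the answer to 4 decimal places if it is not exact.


SJF order (ascending): [8, 8, 10]
Completion times:
  Job 1: burst=8, C=8
  Job 2: burst=8, C=16
  Job 3: burst=10, C=26
Average completion = 50/3 = 16.6667

16.6667


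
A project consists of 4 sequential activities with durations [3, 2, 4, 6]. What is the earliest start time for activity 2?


Activity 2 starts after activities 1 through 1 complete.
Predecessor durations: [3]
ES = 3 = 3

3


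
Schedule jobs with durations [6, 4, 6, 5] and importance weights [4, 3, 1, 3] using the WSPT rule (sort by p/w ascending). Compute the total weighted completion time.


Compute p/w ratios and sort ascending (WSPT): [(4, 3), (6, 4), (5, 3), (6, 1)]
Compute weighted completion times:
  Job (p=4,w=3): C=4, w*C=3*4=12
  Job (p=6,w=4): C=10, w*C=4*10=40
  Job (p=5,w=3): C=15, w*C=3*15=45
  Job (p=6,w=1): C=21, w*C=1*21=21
Total weighted completion time = 118

118


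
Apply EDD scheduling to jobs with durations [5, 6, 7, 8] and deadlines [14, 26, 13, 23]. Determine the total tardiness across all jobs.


Sort by due date (EDD order): [(7, 13), (5, 14), (8, 23), (6, 26)]
Compute completion times and tardiness:
  Job 1: p=7, d=13, C=7, tardiness=max(0,7-13)=0
  Job 2: p=5, d=14, C=12, tardiness=max(0,12-14)=0
  Job 3: p=8, d=23, C=20, tardiness=max(0,20-23)=0
  Job 4: p=6, d=26, C=26, tardiness=max(0,26-26)=0
Total tardiness = 0

0


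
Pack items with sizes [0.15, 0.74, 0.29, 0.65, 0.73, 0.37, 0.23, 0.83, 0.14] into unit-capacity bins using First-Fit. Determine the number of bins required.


Place items sequentially using First-Fit:
  Item 0.15 -> new Bin 1
  Item 0.74 -> Bin 1 (now 0.89)
  Item 0.29 -> new Bin 2
  Item 0.65 -> Bin 2 (now 0.94)
  Item 0.73 -> new Bin 3
  Item 0.37 -> new Bin 4
  Item 0.23 -> Bin 3 (now 0.96)
  Item 0.83 -> new Bin 5
  Item 0.14 -> Bin 4 (now 0.51)
Total bins used = 5

5


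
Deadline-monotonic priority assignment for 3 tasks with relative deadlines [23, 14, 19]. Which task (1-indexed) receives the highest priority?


Sort tasks by relative deadline (ascending):
  Task 2: deadline = 14
  Task 3: deadline = 19
  Task 1: deadline = 23
Priority order (highest first): [2, 3, 1]
Highest priority task = 2

2


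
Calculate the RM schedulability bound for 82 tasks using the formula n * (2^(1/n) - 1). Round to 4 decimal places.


Compute 2^(1/82) = 1.0084888420
Subtract 1: 1.0084888420 - 1 = 0.0084888420
Multiply by n: 82 * 0.0084888420 = 0.6960850440
Round to 4 dp: 0.6961

0.6961


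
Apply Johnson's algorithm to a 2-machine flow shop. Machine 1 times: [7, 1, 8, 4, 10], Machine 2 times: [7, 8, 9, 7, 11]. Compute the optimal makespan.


Apply Johnson's rule:
  Group 1 (a <= b): [(2, 1, 8), (4, 4, 7), (1, 7, 7), (3, 8, 9), (5, 10, 11)]
  Group 2 (a > b): []
Optimal job order: [2, 4, 1, 3, 5]
Schedule:
  Job 2: M1 done at 1, M2 done at 9
  Job 4: M1 done at 5, M2 done at 16
  Job 1: M1 done at 12, M2 done at 23
  Job 3: M1 done at 20, M2 done at 32
  Job 5: M1 done at 30, M2 done at 43
Makespan = 43

43


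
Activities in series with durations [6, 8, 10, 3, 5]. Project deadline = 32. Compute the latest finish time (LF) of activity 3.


LF(activity 3) = deadline - sum of successor durations
Successors: activities 4 through 5 with durations [3, 5]
Sum of successor durations = 8
LF = 32 - 8 = 24

24


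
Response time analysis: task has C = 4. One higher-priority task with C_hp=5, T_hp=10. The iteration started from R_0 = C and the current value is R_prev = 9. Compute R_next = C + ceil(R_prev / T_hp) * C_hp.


R_next = C + ceil(R_prev / T_hp) * C_hp
ceil(9 / 10) = ceil(0.9) = 1
Interference = 1 * 5 = 5
R_next = 4 + 5 = 9
R_next = R_prev, so the iteration has converged (response time = 9).

9


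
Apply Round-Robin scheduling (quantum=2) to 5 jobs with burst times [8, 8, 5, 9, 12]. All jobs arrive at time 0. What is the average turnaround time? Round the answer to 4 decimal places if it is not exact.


Time quantum = 2
Execution trace:
  J1 runs 2 units, time = 2
  J2 runs 2 units, time = 4
  J3 runs 2 units, time = 6
  J4 runs 2 units, time = 8
  J5 runs 2 units, time = 10
  J1 runs 2 units, time = 12
  J2 runs 2 units, time = 14
  J3 runs 2 units, time = 16
  J4 runs 2 units, time = 18
  J5 runs 2 units, time = 20
  J1 runs 2 units, time = 22
  J2 runs 2 units, time = 24
  J3 runs 1 units, time = 25
  J4 runs 2 units, time = 27
  J5 runs 2 units, time = 29
  J1 runs 2 units, time = 31
  J2 runs 2 units, time = 33
  J4 runs 2 units, time = 35
  J5 runs 2 units, time = 37
  J4 runs 1 units, time = 38
  J5 runs 2 units, time = 40
  J5 runs 2 units, time = 42
Finish times: [31, 33, 25, 38, 42]
Average turnaround = 169/5 = 33.8

33.8


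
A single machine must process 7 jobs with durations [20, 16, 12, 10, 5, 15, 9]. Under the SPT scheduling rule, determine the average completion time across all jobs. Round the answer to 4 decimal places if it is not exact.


Sort jobs by processing time (SPT order): [5, 9, 10, 12, 15, 16, 20]
Compute completion times sequentially:
  Job 1: processing = 5, completes at 5
  Job 2: processing = 9, completes at 14
  Job 3: processing = 10, completes at 24
  Job 4: processing = 12, completes at 36
  Job 5: processing = 15, completes at 51
  Job 6: processing = 16, completes at 67
  Job 7: processing = 20, completes at 87
Sum of completion times = 284
Average completion time = 284/7 = 40.5714

40.5714


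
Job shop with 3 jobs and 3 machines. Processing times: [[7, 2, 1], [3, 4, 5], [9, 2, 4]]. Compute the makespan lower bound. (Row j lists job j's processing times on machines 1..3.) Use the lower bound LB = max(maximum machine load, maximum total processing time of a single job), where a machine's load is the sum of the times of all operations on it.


Machine loads:
  Machine 1: 7 + 3 + 9 = 19
  Machine 2: 2 + 4 + 2 = 8
  Machine 3: 1 + 5 + 4 = 10
Max machine load = 19
Job totals:
  Job 1: 10
  Job 2: 12
  Job 3: 15
Max job total = 15
Lower bound = max(19, 15) = 19

19


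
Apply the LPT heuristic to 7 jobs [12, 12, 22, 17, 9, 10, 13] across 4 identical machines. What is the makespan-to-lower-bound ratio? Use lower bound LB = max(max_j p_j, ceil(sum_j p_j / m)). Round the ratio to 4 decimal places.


LPT order: [22, 17, 13, 12, 12, 10, 9]
Machine loads after assignment: [22, 26, 23, 24]
LPT makespan = 26
Lower bound = max(max_job, ceil(total/4)) = max(22, 24) = 24
Ratio = 26 / 24 = 1.0833

1.0833


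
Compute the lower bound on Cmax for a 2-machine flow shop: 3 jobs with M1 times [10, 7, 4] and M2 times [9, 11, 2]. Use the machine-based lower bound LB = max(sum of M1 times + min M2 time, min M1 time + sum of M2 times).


LB1 = sum(M1 times) + min(M2 times) = 21 + 2 = 23
LB2 = min(M1 times) + sum(M2 times) = 4 + 22 = 26
Lower bound = max(LB1, LB2) = max(23, 26) = 26

26


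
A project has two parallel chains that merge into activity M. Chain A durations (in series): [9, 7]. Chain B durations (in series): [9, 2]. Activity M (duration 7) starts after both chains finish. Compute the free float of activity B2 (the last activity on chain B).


ES(B2) = sum of predecessors on chain B = 9
EF(B2) = ES + duration = 9 + 2 = 11
Successor of B2 is M. ES(M) = max(sum(A), sum(B)) = max(16, 11) = 16
Free float = ES(successor) - EF(current) = 16 - 11 = 5

5


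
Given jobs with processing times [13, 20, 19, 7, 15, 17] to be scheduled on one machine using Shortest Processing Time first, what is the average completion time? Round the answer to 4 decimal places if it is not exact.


Sort jobs by processing time (SPT order): [7, 13, 15, 17, 19, 20]
Compute completion times sequentially:
  Job 1: processing = 7, completes at 7
  Job 2: processing = 13, completes at 20
  Job 3: processing = 15, completes at 35
  Job 4: processing = 17, completes at 52
  Job 5: processing = 19, completes at 71
  Job 6: processing = 20, completes at 91
Sum of completion times = 276
Average completion time = 276/6 = 46.0

46.0


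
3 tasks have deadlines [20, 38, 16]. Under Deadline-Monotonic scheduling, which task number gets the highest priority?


Sort tasks by relative deadline (ascending):
  Task 3: deadline = 16
  Task 1: deadline = 20
  Task 2: deadline = 38
Priority order (highest first): [3, 1, 2]
Highest priority task = 3

3


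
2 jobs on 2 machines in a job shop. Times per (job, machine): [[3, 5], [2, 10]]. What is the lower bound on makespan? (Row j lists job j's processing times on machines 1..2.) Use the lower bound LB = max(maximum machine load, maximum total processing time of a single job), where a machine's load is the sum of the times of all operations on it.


Machine loads:
  Machine 1: 3 + 2 = 5
  Machine 2: 5 + 10 = 15
Max machine load = 15
Job totals:
  Job 1: 8
  Job 2: 12
Max job total = 12
Lower bound = max(15, 12) = 15

15


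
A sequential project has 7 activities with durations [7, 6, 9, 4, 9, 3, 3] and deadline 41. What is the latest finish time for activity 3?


LF(activity 3) = deadline - sum of successor durations
Successors: activities 4 through 7 with durations [4, 9, 3, 3]
Sum of successor durations = 19
LF = 41 - 19 = 22

22


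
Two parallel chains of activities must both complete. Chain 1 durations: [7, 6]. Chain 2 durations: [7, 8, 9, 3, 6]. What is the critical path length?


Path A total = 7 + 6 = 13
Path B total = 7 + 8 + 9 + 3 + 6 = 33
Critical path = longest path = max(13, 33) = 33

33


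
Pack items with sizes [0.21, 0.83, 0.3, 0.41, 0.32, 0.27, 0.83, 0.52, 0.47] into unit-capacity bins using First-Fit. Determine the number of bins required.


Place items sequentially using First-Fit:
  Item 0.21 -> new Bin 1
  Item 0.83 -> new Bin 2
  Item 0.3 -> Bin 1 (now 0.51)
  Item 0.41 -> Bin 1 (now 0.92)
  Item 0.32 -> new Bin 3
  Item 0.27 -> Bin 3 (now 0.59)
  Item 0.83 -> new Bin 4
  Item 0.52 -> new Bin 5
  Item 0.47 -> Bin 5 (now 0.99)
Total bins used = 5

5


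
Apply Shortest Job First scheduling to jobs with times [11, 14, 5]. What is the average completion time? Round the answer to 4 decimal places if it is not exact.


SJF order (ascending): [5, 11, 14]
Completion times:
  Job 1: burst=5, C=5
  Job 2: burst=11, C=16
  Job 3: burst=14, C=30
Average completion = 51/3 = 17.0

17.0


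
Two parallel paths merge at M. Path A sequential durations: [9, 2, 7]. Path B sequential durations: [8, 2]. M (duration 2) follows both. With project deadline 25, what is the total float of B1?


Forward pass: ES(B1) = sum of predecessors on chain B = 0
EF = ES + duration = 0 + 8 = 8
Backward pass: LF(M) = deadline = 25; LS(M) = 25 - 2 = 23
LF(B1) = LS(M) - sum(successors on chain B) = 23 - 2 = 21
LS = LF - duration = 21 - 8 = 13
Total float = LS - ES = 13 - 0 = 13

13


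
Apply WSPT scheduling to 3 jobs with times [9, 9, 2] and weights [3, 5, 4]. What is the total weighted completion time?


Compute p/w ratios and sort ascending (WSPT): [(2, 4), (9, 5), (9, 3)]
Compute weighted completion times:
  Job (p=2,w=4): C=2, w*C=4*2=8
  Job (p=9,w=5): C=11, w*C=5*11=55
  Job (p=9,w=3): C=20, w*C=3*20=60
Total weighted completion time = 123

123


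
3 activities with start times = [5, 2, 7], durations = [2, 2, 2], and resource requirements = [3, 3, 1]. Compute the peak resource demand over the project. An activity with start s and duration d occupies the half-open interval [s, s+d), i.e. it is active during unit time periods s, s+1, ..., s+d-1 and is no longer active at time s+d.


Each activity i is active on [start_i, start_i + duration_i).
Compute total resource usage per time slot:
  t=0: active resources = [], total = 0
  t=1: active resources = [], total = 0
  t=2: active resources = [3], total = 3
  t=3: active resources = [3], total = 3
  t=4: active resources = [], total = 0
  t=5: active resources = [3], total = 3
  t=6: active resources = [3], total = 3
  t=7: active resources = [1], total = 1
  t=8: active resources = [1], total = 1
Peak resource demand = 3

3


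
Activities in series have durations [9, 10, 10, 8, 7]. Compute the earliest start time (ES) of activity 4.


Activity 4 starts after activities 1 through 3 complete.
Predecessor durations: [9, 10, 10]
ES = 9 + 10 + 10 = 29

29


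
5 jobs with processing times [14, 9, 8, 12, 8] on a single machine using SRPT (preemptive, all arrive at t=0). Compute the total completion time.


Since all jobs arrive at t=0, SRPT equals SPT ordering.
SPT order: [8, 8, 9, 12, 14]
Completion times:
  Job 1: p=8, C=8
  Job 2: p=8, C=16
  Job 3: p=9, C=25
  Job 4: p=12, C=37
  Job 5: p=14, C=51
Total completion time = 8 + 16 + 25 + 37 + 51 = 137

137


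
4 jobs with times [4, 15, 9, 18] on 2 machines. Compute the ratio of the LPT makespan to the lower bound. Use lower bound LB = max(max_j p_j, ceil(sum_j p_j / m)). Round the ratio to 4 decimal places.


LPT order: [18, 15, 9, 4]
Machine loads after assignment: [22, 24]
LPT makespan = 24
Lower bound = max(max_job, ceil(total/2)) = max(18, 23) = 23
Ratio = 24 / 23 = 1.0435

1.0435


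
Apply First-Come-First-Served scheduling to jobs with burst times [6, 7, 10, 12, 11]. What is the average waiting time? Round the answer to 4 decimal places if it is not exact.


FCFS order (as given): [6, 7, 10, 12, 11]
Waiting times:
  Job 1: wait = 0
  Job 2: wait = 6
  Job 3: wait = 13
  Job 4: wait = 23
  Job 5: wait = 35
Sum of waiting times = 77
Average waiting time = 77/5 = 15.4

15.4


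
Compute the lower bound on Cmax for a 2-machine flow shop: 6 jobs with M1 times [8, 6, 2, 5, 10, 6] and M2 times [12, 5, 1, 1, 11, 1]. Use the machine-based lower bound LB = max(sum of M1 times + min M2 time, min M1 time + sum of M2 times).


LB1 = sum(M1 times) + min(M2 times) = 37 + 1 = 38
LB2 = min(M1 times) + sum(M2 times) = 2 + 31 = 33
Lower bound = max(LB1, LB2) = max(38, 33) = 38

38


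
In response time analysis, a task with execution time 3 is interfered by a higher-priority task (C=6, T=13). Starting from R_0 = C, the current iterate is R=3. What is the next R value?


R_next = C + ceil(R_prev / T_hp) * C_hp
ceil(3 / 13) = ceil(0.2308) = 1
Interference = 1 * 6 = 6
R_next = 3 + 6 = 9

9


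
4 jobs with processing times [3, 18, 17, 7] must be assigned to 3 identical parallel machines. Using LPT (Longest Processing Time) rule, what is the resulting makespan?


Sort jobs in decreasing order (LPT): [18, 17, 7, 3]
Assign each job to the least loaded machine:
  Machine 1: jobs [18], load = 18
  Machine 2: jobs [17], load = 17
  Machine 3: jobs [7, 3], load = 10
Makespan = max load = 18

18


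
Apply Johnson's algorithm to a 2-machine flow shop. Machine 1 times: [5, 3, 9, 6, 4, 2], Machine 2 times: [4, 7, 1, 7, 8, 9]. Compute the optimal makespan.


Apply Johnson's rule:
  Group 1 (a <= b): [(6, 2, 9), (2, 3, 7), (5, 4, 8), (4, 6, 7)]
  Group 2 (a > b): [(1, 5, 4), (3, 9, 1)]
Optimal job order: [6, 2, 5, 4, 1, 3]
Schedule:
  Job 6: M1 done at 2, M2 done at 11
  Job 2: M1 done at 5, M2 done at 18
  Job 5: M1 done at 9, M2 done at 26
  Job 4: M1 done at 15, M2 done at 33
  Job 1: M1 done at 20, M2 done at 37
  Job 3: M1 done at 29, M2 done at 38
Makespan = 38

38


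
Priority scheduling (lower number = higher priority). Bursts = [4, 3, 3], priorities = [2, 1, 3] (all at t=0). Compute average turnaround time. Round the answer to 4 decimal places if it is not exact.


Sort by priority (ascending = highest first):
Order: [(1, 3), (2, 4), (3, 3)]
Completion times:
  Priority 1, burst=3, C=3
  Priority 2, burst=4, C=7
  Priority 3, burst=3, C=10
Average turnaround = 20/3 = 6.6667

6.6667


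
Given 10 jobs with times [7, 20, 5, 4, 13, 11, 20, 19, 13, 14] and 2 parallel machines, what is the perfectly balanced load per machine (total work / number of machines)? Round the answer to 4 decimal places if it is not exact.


Total processing time = 7 + 20 + 5 + 4 + 13 + 11 + 20 + 19 + 13 + 14 = 126
Number of machines = 2
Ideal balanced load = 126 / 2 = 63.0

63.0


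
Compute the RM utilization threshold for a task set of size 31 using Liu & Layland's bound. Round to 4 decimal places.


Compute 2^(1/31) = 1.0226114356
Subtract 1: 1.0226114356 - 1 = 0.0226114356
Multiply by n: 31 * 0.0226114356 = 0.7009545036
Round to 4 dp: 0.7010

0.7010


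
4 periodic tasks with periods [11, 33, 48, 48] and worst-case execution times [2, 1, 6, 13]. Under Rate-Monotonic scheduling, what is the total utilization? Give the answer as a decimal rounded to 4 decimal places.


Compute individual utilizations (exact fractions):
  Task 1: C/T = 2/11 (approx. 0.1818)
  Task 2: C/T = 1/33 (approx. 0.0303)
  Task 3: C/T = 6/48 = 1/8 (approx. 0.125)
  Task 4: C/T = 13/48 (approx. 0.2708)
Total utilization U = 2/11 + 1/33 + 1/8 + 13/48 = 107/176
Rounded to 4 decimal places: U = 0.6080
RM (Liu & Layland) bound for 4 tasks = 0.756828; compare with U = 107/176 (approx. 0.607955)
U <= bound, so schedulable by RM sufficient condition.

0.6080


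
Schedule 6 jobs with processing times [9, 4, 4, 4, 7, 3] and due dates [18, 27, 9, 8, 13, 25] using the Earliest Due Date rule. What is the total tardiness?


Sort by due date (EDD order): [(4, 8), (4, 9), (7, 13), (9, 18), (3, 25), (4, 27)]
Compute completion times and tardiness:
  Job 1: p=4, d=8, C=4, tardiness=max(0,4-8)=0
  Job 2: p=4, d=9, C=8, tardiness=max(0,8-9)=0
  Job 3: p=7, d=13, C=15, tardiness=max(0,15-13)=2
  Job 4: p=9, d=18, C=24, tardiness=max(0,24-18)=6
  Job 5: p=3, d=25, C=27, tardiness=max(0,27-25)=2
  Job 6: p=4, d=27, C=31, tardiness=max(0,31-27)=4
Total tardiness = 14

14


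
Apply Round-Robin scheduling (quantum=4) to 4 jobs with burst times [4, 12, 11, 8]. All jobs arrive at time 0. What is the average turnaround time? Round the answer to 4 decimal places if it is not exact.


Time quantum = 4
Execution trace:
  J1 runs 4 units, time = 4
  J2 runs 4 units, time = 8
  J3 runs 4 units, time = 12
  J4 runs 4 units, time = 16
  J2 runs 4 units, time = 20
  J3 runs 4 units, time = 24
  J4 runs 4 units, time = 28
  J2 runs 4 units, time = 32
  J3 runs 3 units, time = 35
Finish times: [4, 32, 35, 28]
Average turnaround = 99/4 = 24.75

24.75


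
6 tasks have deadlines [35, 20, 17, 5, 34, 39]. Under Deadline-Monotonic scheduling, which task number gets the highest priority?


Sort tasks by relative deadline (ascending):
  Task 4: deadline = 5
  Task 3: deadline = 17
  Task 2: deadline = 20
  Task 5: deadline = 34
  Task 1: deadline = 35
  Task 6: deadline = 39
Priority order (highest first): [4, 3, 2, 5, 1, 6]
Highest priority task = 4

4


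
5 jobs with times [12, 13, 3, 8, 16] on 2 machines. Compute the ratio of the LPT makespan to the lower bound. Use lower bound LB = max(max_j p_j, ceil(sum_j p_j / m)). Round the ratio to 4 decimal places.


LPT order: [16, 13, 12, 8, 3]
Machine loads after assignment: [27, 25]
LPT makespan = 27
Lower bound = max(max_job, ceil(total/2)) = max(16, 26) = 26
Ratio = 27 / 26 = 1.0385

1.0385


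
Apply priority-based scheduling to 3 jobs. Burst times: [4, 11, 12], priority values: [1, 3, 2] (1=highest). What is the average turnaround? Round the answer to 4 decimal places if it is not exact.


Sort by priority (ascending = highest first):
Order: [(1, 4), (2, 12), (3, 11)]
Completion times:
  Priority 1, burst=4, C=4
  Priority 2, burst=12, C=16
  Priority 3, burst=11, C=27
Average turnaround = 47/3 = 15.6667

15.6667


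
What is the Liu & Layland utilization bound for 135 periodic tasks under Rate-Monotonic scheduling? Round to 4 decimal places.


Compute 2^(1/135) = 1.0051476273
Subtract 1: 1.0051476273 - 1 = 0.0051476273
Multiply by n: 135 * 0.0051476273 = 0.6949296855
Round to 4 dp: 0.6949

0.6949


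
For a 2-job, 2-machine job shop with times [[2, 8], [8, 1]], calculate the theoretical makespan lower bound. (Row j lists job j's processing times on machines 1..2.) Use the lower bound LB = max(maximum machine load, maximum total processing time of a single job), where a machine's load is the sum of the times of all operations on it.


Machine loads:
  Machine 1: 2 + 8 = 10
  Machine 2: 8 + 1 = 9
Max machine load = 10
Job totals:
  Job 1: 10
  Job 2: 9
Max job total = 10
Lower bound = max(10, 10) = 10

10


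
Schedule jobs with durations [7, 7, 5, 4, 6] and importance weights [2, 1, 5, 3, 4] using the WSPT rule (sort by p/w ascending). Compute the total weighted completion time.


Compute p/w ratios and sort ascending (WSPT): [(5, 5), (4, 3), (6, 4), (7, 2), (7, 1)]
Compute weighted completion times:
  Job (p=5,w=5): C=5, w*C=5*5=25
  Job (p=4,w=3): C=9, w*C=3*9=27
  Job (p=6,w=4): C=15, w*C=4*15=60
  Job (p=7,w=2): C=22, w*C=2*22=44
  Job (p=7,w=1): C=29, w*C=1*29=29
Total weighted completion time = 185

185


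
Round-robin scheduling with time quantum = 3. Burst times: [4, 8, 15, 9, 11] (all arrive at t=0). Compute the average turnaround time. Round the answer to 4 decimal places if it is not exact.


Time quantum = 3
Execution trace:
  J1 runs 3 units, time = 3
  J2 runs 3 units, time = 6
  J3 runs 3 units, time = 9
  J4 runs 3 units, time = 12
  J5 runs 3 units, time = 15
  J1 runs 1 units, time = 16
  J2 runs 3 units, time = 19
  J3 runs 3 units, time = 22
  J4 runs 3 units, time = 25
  J5 runs 3 units, time = 28
  J2 runs 2 units, time = 30
  J3 runs 3 units, time = 33
  J4 runs 3 units, time = 36
  J5 runs 3 units, time = 39
  J3 runs 3 units, time = 42
  J5 runs 2 units, time = 44
  J3 runs 3 units, time = 47
Finish times: [16, 30, 47, 36, 44]
Average turnaround = 173/5 = 34.6

34.6


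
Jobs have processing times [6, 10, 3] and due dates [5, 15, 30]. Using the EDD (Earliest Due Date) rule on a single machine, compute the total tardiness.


Sort by due date (EDD order): [(6, 5), (10, 15), (3, 30)]
Compute completion times and tardiness:
  Job 1: p=6, d=5, C=6, tardiness=max(0,6-5)=1
  Job 2: p=10, d=15, C=16, tardiness=max(0,16-15)=1
  Job 3: p=3, d=30, C=19, tardiness=max(0,19-30)=0
Total tardiness = 2

2


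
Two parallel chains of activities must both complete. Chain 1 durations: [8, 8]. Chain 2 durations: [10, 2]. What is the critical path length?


Path A total = 8 + 8 = 16
Path B total = 10 + 2 = 12
Critical path = longest path = max(16, 12) = 16

16


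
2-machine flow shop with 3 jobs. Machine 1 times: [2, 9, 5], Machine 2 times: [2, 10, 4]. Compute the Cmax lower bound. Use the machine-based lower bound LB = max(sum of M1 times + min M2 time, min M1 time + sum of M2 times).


LB1 = sum(M1 times) + min(M2 times) = 16 + 2 = 18
LB2 = min(M1 times) + sum(M2 times) = 2 + 16 = 18
Lower bound = max(LB1, LB2) = max(18, 18) = 18

18


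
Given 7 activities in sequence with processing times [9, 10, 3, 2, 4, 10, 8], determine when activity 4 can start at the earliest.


Activity 4 starts after activities 1 through 3 complete.
Predecessor durations: [9, 10, 3]
ES = 9 + 10 + 3 = 22

22


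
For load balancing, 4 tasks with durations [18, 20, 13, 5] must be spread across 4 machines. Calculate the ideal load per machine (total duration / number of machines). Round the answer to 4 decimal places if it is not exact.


Total processing time = 18 + 20 + 13 + 5 = 56
Number of machines = 4
Ideal balanced load = 56 / 4 = 14.0

14.0


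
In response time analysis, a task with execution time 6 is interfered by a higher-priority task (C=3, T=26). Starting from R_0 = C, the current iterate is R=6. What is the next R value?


R_next = C + ceil(R_prev / T_hp) * C_hp
ceil(6 / 26) = ceil(0.2308) = 1
Interference = 1 * 3 = 3
R_next = 6 + 3 = 9

9


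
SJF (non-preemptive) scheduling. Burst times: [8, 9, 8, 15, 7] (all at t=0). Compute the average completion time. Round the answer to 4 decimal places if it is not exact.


SJF order (ascending): [7, 8, 8, 9, 15]
Completion times:
  Job 1: burst=7, C=7
  Job 2: burst=8, C=15
  Job 3: burst=8, C=23
  Job 4: burst=9, C=32
  Job 5: burst=15, C=47
Average completion = 124/5 = 24.8

24.8


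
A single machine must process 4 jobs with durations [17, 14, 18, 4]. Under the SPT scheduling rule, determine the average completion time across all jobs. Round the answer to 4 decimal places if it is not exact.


Sort jobs by processing time (SPT order): [4, 14, 17, 18]
Compute completion times sequentially:
  Job 1: processing = 4, completes at 4
  Job 2: processing = 14, completes at 18
  Job 3: processing = 17, completes at 35
  Job 4: processing = 18, completes at 53
Sum of completion times = 110
Average completion time = 110/4 = 27.5

27.5


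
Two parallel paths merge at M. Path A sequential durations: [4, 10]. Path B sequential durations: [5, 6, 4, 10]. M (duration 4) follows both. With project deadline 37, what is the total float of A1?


Forward pass: ES(A1) = sum of predecessors on chain A = 0
EF = ES + duration = 0 + 4 = 4
Backward pass: LF(M) = deadline = 37; LS(M) = 37 - 4 = 33
LF(A1) = LS(M) - sum(successors on chain A) = 33 - 10 = 23
LS = LF - duration = 23 - 4 = 19
Total float = LS - ES = 19 - 0 = 19

19


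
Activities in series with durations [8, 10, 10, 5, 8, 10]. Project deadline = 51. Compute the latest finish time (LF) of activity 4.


LF(activity 4) = deadline - sum of successor durations
Successors: activities 5 through 6 with durations [8, 10]
Sum of successor durations = 18
LF = 51 - 18 = 33

33


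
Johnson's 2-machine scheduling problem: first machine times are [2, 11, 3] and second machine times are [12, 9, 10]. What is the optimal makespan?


Apply Johnson's rule:
  Group 1 (a <= b): [(1, 2, 12), (3, 3, 10)]
  Group 2 (a > b): [(2, 11, 9)]
Optimal job order: [1, 3, 2]
Schedule:
  Job 1: M1 done at 2, M2 done at 14
  Job 3: M1 done at 5, M2 done at 24
  Job 2: M1 done at 16, M2 done at 33
Makespan = 33

33


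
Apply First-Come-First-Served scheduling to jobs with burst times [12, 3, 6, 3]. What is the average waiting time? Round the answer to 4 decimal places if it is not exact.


FCFS order (as given): [12, 3, 6, 3]
Waiting times:
  Job 1: wait = 0
  Job 2: wait = 12
  Job 3: wait = 15
  Job 4: wait = 21
Sum of waiting times = 48
Average waiting time = 48/4 = 12.0

12.0


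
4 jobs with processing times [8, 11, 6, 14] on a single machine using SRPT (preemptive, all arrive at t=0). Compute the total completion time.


Since all jobs arrive at t=0, SRPT equals SPT ordering.
SPT order: [6, 8, 11, 14]
Completion times:
  Job 1: p=6, C=6
  Job 2: p=8, C=14
  Job 3: p=11, C=25
  Job 4: p=14, C=39
Total completion time = 6 + 14 + 25 + 39 = 84

84


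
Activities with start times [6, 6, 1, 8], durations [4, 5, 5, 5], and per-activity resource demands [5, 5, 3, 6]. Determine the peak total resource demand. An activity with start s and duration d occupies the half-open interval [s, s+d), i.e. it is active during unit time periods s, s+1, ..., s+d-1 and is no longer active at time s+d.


Each activity i is active on [start_i, start_i + duration_i).
Compute total resource usage per time slot:
  t=0: active resources = [], total = 0
  t=1: active resources = [3], total = 3
  t=2: active resources = [3], total = 3
  t=3: active resources = [3], total = 3
  t=4: active resources = [3], total = 3
  t=5: active resources = [3], total = 3
  t=6: active resources = [5, 5], total = 10
  t=7: active resources = [5, 5], total = 10
  t=8: active resources = [5, 5, 6], total = 16
  t=9: active resources = [5, 5, 6], total = 16
  t=10: active resources = [5, 6], total = 11
  t=11: active resources = [6], total = 6
  t=12: active resources = [6], total = 6
Peak resource demand = 16

16


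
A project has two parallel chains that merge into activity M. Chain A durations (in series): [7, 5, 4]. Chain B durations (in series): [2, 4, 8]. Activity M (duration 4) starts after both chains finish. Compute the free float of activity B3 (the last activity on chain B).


ES(B3) = sum of predecessors on chain B = 6
EF(B3) = ES + duration = 6 + 8 = 14
Successor of B3 is M. ES(M) = max(sum(A), sum(B)) = max(16, 14) = 16
Free float = ES(successor) - EF(current) = 16 - 14 = 2

2


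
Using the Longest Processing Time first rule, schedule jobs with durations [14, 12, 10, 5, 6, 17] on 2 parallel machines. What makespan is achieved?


Sort jobs in decreasing order (LPT): [17, 14, 12, 10, 6, 5]
Assign each job to the least loaded machine:
  Machine 1: jobs [17, 10, 5], load = 32
  Machine 2: jobs [14, 12, 6], load = 32
Makespan = max load = 32

32


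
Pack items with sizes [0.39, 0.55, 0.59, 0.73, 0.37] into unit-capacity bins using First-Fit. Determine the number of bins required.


Place items sequentially using First-Fit:
  Item 0.39 -> new Bin 1
  Item 0.55 -> Bin 1 (now 0.94)
  Item 0.59 -> new Bin 2
  Item 0.73 -> new Bin 3
  Item 0.37 -> Bin 2 (now 0.96)
Total bins used = 3

3


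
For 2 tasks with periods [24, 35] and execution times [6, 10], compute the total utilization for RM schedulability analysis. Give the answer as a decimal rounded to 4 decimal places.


Compute individual utilizations (exact fractions):
  Task 1: C/T = 6/24 = 1/4 (approx. 0.25)
  Task 2: C/T = 10/35 = 2/7 (approx. 0.2857)
Total utilization U = 1/4 + 2/7 = 15/28
Rounded to 4 decimal places: U = 0.5357
RM (Liu & Layland) bound for 2 tasks = 0.828427; compare with U = 15/28 (approx. 0.535714)
U <= bound, so schedulable by RM sufficient condition.

0.5357


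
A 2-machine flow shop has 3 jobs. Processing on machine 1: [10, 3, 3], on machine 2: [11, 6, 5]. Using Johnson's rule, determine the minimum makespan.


Apply Johnson's rule:
  Group 1 (a <= b): [(2, 3, 6), (3, 3, 5), (1, 10, 11)]
  Group 2 (a > b): []
Optimal job order: [2, 3, 1]
Schedule:
  Job 2: M1 done at 3, M2 done at 9
  Job 3: M1 done at 6, M2 done at 14
  Job 1: M1 done at 16, M2 done at 27
Makespan = 27

27


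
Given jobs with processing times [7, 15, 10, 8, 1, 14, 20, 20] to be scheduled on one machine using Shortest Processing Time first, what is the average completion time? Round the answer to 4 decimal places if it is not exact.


Sort jobs by processing time (SPT order): [1, 7, 8, 10, 14, 15, 20, 20]
Compute completion times sequentially:
  Job 1: processing = 1, completes at 1
  Job 2: processing = 7, completes at 8
  Job 3: processing = 8, completes at 16
  Job 4: processing = 10, completes at 26
  Job 5: processing = 14, completes at 40
  Job 6: processing = 15, completes at 55
  Job 7: processing = 20, completes at 75
  Job 8: processing = 20, completes at 95
Sum of completion times = 316
Average completion time = 316/8 = 39.5

39.5


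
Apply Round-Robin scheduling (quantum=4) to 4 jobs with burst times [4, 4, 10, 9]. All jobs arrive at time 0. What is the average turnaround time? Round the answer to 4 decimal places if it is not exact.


Time quantum = 4
Execution trace:
  J1 runs 4 units, time = 4
  J2 runs 4 units, time = 8
  J3 runs 4 units, time = 12
  J4 runs 4 units, time = 16
  J3 runs 4 units, time = 20
  J4 runs 4 units, time = 24
  J3 runs 2 units, time = 26
  J4 runs 1 units, time = 27
Finish times: [4, 8, 26, 27]
Average turnaround = 65/4 = 16.25

16.25


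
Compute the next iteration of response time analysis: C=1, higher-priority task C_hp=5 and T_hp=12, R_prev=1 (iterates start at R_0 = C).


R_next = C + ceil(R_prev / T_hp) * C_hp
ceil(1 / 12) = ceil(0.0833) = 1
Interference = 1 * 5 = 5
R_next = 1 + 5 = 6

6


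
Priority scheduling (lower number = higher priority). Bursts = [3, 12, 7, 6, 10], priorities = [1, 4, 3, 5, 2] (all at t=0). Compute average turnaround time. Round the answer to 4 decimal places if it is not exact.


Sort by priority (ascending = highest first):
Order: [(1, 3), (2, 10), (3, 7), (4, 12), (5, 6)]
Completion times:
  Priority 1, burst=3, C=3
  Priority 2, burst=10, C=13
  Priority 3, burst=7, C=20
  Priority 4, burst=12, C=32
  Priority 5, burst=6, C=38
Average turnaround = 106/5 = 21.2

21.2


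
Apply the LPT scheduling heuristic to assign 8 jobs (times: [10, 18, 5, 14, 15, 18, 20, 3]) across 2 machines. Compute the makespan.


Sort jobs in decreasing order (LPT): [20, 18, 18, 15, 14, 10, 5, 3]
Assign each job to the least loaded machine:
  Machine 1: jobs [20, 15, 14, 3], load = 52
  Machine 2: jobs [18, 18, 10, 5], load = 51
Makespan = max load = 52

52


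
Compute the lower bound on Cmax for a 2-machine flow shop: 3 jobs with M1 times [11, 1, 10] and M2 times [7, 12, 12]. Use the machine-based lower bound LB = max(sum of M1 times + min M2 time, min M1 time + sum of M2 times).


LB1 = sum(M1 times) + min(M2 times) = 22 + 7 = 29
LB2 = min(M1 times) + sum(M2 times) = 1 + 31 = 32
Lower bound = max(LB1, LB2) = max(29, 32) = 32

32


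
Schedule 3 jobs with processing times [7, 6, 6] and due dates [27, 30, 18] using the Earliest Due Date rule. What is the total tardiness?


Sort by due date (EDD order): [(6, 18), (7, 27), (6, 30)]
Compute completion times and tardiness:
  Job 1: p=6, d=18, C=6, tardiness=max(0,6-18)=0
  Job 2: p=7, d=27, C=13, tardiness=max(0,13-27)=0
  Job 3: p=6, d=30, C=19, tardiness=max(0,19-30)=0
Total tardiness = 0

0


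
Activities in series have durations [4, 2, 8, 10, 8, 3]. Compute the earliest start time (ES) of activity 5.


Activity 5 starts after activities 1 through 4 complete.
Predecessor durations: [4, 2, 8, 10]
ES = 4 + 2 + 8 + 10 = 24

24


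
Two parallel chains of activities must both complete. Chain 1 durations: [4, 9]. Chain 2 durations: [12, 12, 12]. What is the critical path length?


Path A total = 4 + 9 = 13
Path B total = 12 + 12 + 12 = 36
Critical path = longest path = max(13, 36) = 36

36


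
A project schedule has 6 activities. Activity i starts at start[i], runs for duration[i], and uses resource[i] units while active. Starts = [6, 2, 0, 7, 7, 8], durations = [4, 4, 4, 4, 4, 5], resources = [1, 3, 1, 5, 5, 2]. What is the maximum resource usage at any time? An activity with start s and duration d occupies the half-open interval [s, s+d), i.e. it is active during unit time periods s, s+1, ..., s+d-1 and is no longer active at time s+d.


Each activity i is active on [start_i, start_i + duration_i).
Compute total resource usage per time slot:
  t=0: active resources = [1], total = 1
  t=1: active resources = [1], total = 1
  t=2: active resources = [3, 1], total = 4
  t=3: active resources = [3, 1], total = 4
  t=4: active resources = [3], total = 3
  t=5: active resources = [3], total = 3
  t=6: active resources = [1], total = 1
  t=7: active resources = [1, 5, 5], total = 11
  t=8: active resources = [1, 5, 5, 2], total = 13
  t=9: active resources = [1, 5, 5, 2], total = 13
  t=10: active resources = [5, 5, 2], total = 12
  t=11: active resources = [2], total = 2
  t=12: active resources = [2], total = 2
Peak resource demand = 13

13


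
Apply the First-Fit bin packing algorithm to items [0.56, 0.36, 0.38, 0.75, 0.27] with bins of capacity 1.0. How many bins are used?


Place items sequentially using First-Fit:
  Item 0.56 -> new Bin 1
  Item 0.36 -> Bin 1 (now 0.92)
  Item 0.38 -> new Bin 2
  Item 0.75 -> new Bin 3
  Item 0.27 -> Bin 2 (now 0.65)
Total bins used = 3

3


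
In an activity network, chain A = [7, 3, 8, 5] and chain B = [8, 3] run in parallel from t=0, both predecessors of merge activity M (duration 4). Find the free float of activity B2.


ES(B2) = sum of predecessors on chain B = 8
EF(B2) = ES + duration = 8 + 3 = 11
Successor of B2 is M. ES(M) = max(sum(A), sum(B)) = max(23, 11) = 23
Free float = ES(successor) - EF(current) = 23 - 11 = 12

12
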